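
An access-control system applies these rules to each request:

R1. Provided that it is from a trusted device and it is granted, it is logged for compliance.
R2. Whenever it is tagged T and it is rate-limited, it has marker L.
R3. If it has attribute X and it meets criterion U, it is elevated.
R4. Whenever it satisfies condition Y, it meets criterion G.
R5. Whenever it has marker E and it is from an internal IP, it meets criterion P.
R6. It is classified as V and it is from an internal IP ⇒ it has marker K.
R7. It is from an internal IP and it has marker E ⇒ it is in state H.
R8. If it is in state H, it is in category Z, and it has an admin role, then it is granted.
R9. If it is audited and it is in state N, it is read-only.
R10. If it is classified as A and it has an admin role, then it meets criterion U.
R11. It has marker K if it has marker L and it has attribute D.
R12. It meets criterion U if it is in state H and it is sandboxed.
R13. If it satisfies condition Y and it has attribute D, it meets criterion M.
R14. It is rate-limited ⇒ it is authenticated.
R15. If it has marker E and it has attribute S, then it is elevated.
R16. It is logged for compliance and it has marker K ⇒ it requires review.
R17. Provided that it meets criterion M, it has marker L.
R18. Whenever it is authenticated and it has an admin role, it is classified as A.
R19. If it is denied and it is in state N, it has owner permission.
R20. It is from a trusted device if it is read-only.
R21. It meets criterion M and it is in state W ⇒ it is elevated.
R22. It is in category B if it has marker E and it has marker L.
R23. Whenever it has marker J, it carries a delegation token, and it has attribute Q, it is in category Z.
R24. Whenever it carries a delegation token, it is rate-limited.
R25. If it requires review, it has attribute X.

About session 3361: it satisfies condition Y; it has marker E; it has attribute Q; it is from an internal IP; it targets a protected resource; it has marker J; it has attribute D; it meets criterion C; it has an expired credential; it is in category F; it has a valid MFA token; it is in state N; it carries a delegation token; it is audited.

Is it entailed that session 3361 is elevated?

Forward chaining from the given facts derives: meets criterion G, meets criterion P, is in state H, is read-only, meets criterion M, has marker L, is from a trusted device, is in category B, is in category Z, is rate-limited, has marker K, is authenticated.
Rules concluding "it is elevated": R3 needs "it has attribute X"; R15 needs "it has attribute S"; R21 needs "it is in state W" — none of these are established.

No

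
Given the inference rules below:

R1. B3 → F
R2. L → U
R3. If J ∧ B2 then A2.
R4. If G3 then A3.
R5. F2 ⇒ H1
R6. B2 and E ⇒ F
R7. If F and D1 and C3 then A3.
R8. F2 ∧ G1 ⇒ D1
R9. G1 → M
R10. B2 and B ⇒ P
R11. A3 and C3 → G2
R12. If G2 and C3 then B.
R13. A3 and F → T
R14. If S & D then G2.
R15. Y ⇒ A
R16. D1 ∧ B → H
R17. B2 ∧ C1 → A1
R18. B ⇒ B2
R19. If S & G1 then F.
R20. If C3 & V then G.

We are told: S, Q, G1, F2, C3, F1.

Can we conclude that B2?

D1  (by R8: F2, G1)
F  (by R19: S, G1)
A3  (by R7: F, D1, C3)
G2  (by R11: A3, C3)
B  (by R12: G2, C3)
B2  (by R18: B)

Yes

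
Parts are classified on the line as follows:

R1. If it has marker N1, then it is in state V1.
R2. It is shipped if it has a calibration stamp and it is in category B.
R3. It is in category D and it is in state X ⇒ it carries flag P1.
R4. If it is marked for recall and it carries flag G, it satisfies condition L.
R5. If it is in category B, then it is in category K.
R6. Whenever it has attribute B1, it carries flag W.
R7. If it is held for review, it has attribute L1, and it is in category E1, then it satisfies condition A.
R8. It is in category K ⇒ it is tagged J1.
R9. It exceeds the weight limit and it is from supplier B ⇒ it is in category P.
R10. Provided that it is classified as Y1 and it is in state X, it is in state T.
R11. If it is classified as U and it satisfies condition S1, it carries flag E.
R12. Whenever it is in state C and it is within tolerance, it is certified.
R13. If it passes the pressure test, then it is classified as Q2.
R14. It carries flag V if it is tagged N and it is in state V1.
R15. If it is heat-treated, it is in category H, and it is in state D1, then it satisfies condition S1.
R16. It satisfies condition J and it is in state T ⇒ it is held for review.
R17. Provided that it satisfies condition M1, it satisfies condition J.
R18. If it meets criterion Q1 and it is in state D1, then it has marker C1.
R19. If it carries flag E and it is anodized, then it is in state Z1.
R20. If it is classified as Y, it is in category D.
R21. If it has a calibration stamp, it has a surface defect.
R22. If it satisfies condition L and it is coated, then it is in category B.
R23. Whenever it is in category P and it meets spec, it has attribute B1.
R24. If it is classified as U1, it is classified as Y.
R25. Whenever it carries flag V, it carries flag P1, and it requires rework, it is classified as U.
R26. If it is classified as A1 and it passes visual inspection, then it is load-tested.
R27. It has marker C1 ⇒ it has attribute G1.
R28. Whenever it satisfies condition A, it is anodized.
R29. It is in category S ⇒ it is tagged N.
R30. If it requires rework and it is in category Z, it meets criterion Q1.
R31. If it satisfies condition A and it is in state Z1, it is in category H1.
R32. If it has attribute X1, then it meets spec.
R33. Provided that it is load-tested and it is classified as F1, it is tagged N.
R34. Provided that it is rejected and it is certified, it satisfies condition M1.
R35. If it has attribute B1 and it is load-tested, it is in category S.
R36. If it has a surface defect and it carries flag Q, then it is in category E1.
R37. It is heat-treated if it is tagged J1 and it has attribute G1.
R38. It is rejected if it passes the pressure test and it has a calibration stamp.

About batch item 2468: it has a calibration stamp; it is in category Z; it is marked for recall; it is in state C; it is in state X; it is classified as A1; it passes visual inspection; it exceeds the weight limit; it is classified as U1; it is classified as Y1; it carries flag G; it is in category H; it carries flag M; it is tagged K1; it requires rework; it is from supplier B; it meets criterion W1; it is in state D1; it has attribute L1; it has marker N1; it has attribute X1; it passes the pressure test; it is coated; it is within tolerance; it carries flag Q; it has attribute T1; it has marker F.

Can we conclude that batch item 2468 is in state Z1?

Yes

By R1 (it has marker N1): it is in state V1.
By R4 (it is marked for recall, it carries flag G): it satisfies condition L.
By R9 (it exceeds the weight limit, it is from supplier B): it is in category P.
By R10 (it is classified as Y1, it is in state X): it is in state T.
By R12 (it is in state C, it is within tolerance): it is certified.
By R21 (it has a calibration stamp): it has a surface defect.
By R22 (it satisfies condition L, it is coated): it is in category B.
By R24 (it is classified as U1): it is classified as Y.
By R26 (it is classified as A1, it passes visual inspection): it is load-tested.
By R30 (it requires rework, it is in category Z): it meets criterion Q1.
By R32 (it has attribute X1): it meets spec.
By R36 (it has a surface defect, it carries flag Q): it is in category E1.
By R38 (it passes the pressure test, it has a calibration stamp): it is rejected.
By R5 (it is in category B): it is in category K.
By R8 (it is in category K): it is tagged J1.
By R18 (it meets criterion Q1, it is in state D1): it has marker C1.
By R20 (it is classified as Y): it is in category D.
By R23 (it is in category P, it meets spec): it has attribute B1.
By R27 (it has marker C1): it has attribute G1.
By R34 (it is rejected, it is certified): it satisfies condition M1.
By R35 (it has attribute B1, it is load-tested): it is in category S.
By R37 (it is tagged J1, it has attribute G1): it is heat-treated.
By R3 (it is in category D, it is in state X): it carries flag P1.
By R15 (it is heat-treated, it is in category H, it is in state D1): it satisfies condition S1.
By R17 (it satisfies condition M1): it satisfies condition J.
By R29 (it is in category S): it is tagged N.
By R14 (it is tagged N, it is in state V1): it carries flag V.
By R16 (it satisfies condition J, it is in state T): it is held for review.
By R25 (it carries flag V, it carries flag P1, it requires rework): it is classified as U.
By R7 (it is held for review, it has attribute L1, it is in category E1): it satisfies condition A.
By R11 (it is classified as U, it satisfies condition S1): it carries flag E.
By R28 (it satisfies condition A): it is anodized.
By R19 (it carries flag E, it is anodized): it is in state Z1.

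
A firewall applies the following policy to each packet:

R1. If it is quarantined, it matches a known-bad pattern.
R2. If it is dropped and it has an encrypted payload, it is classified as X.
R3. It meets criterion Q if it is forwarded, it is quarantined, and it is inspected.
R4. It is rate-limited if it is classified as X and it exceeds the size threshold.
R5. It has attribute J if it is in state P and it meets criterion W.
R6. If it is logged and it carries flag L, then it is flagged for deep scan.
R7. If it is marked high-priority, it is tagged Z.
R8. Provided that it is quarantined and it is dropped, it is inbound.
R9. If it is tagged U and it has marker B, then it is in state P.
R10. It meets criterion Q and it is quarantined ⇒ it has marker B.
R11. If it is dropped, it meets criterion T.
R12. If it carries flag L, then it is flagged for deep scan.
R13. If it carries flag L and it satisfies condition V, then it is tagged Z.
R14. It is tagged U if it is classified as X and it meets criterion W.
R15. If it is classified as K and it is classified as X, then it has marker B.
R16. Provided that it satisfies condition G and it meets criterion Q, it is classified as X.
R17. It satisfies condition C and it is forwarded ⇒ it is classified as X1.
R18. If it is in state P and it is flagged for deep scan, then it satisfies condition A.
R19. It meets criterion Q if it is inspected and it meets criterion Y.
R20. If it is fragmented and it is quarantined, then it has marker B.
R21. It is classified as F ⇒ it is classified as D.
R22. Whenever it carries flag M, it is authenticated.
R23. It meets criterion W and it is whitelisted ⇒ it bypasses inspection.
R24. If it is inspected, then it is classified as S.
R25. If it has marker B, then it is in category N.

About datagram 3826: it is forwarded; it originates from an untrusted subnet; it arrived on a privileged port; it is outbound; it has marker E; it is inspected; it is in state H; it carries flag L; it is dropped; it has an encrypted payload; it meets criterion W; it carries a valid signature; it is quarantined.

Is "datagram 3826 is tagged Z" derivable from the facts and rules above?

No

Forward chaining from the given facts derives: matches a known-bad pattern, is classified as X, meets criterion Q, is inbound, has marker B, meets criterion T, is flagged for deep scan, is tagged U, is classified as S, is in category N, is in state P, satisfies condition A, has attribute J.
Rules concluding "it is tagged Z": R7 needs "it is marked high-priority"; R13 needs "it satisfies condition V" — none of these are established.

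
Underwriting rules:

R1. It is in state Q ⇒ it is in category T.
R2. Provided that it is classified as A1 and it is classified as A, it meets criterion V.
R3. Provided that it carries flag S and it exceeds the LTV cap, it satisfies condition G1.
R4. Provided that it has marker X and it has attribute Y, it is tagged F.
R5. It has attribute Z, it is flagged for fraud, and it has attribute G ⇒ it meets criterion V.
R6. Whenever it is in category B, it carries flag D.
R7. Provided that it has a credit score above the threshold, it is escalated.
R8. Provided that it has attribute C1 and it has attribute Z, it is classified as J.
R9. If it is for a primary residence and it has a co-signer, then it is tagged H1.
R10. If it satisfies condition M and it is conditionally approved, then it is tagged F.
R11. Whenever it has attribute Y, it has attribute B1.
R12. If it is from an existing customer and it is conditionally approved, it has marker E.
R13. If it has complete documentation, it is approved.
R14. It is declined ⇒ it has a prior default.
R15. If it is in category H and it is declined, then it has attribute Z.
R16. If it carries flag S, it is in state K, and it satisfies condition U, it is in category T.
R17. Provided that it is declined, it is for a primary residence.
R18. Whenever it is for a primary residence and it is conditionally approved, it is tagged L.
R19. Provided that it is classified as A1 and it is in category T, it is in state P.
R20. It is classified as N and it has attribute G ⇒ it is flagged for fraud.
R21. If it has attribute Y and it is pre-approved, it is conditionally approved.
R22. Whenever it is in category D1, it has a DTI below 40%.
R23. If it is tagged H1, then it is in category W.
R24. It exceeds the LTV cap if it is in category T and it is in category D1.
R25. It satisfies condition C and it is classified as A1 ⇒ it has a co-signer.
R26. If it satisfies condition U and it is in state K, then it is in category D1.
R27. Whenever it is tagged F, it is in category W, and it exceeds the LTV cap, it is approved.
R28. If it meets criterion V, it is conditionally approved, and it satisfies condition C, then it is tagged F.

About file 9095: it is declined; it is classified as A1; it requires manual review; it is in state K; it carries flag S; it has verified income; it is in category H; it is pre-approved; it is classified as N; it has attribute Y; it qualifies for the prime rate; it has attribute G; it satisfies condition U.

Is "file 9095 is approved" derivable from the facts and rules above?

Forward chaining from the given facts derives: has attribute B1, has a prior default, has attribute Z, is in category T, is for a primary residence, is in state P, is flagged for fraud, is conditionally approved, is in category D1, meets criterion V, is tagged L, has a DTI below 40%, exceeds the LTV cap, satisfies condition G1.
Rules concluding "it is approved": R13 needs "it has complete documentation"; R27 needs "it is tagged F" — none of these are established.

No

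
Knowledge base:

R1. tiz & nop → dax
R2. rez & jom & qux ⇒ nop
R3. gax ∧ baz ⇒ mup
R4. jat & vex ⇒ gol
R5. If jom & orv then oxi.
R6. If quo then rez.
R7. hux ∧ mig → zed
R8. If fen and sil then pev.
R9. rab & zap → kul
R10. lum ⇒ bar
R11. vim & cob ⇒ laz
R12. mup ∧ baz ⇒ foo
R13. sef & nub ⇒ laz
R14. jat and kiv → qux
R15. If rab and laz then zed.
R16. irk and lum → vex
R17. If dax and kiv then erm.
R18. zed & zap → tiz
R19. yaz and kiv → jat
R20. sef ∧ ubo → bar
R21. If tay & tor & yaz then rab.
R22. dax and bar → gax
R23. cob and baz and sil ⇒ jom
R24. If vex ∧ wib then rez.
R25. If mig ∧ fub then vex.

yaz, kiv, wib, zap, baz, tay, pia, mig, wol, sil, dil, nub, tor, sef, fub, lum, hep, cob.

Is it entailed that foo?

bar  (by R10: lum)
laz  (by R13: sef, nub)
jat  (by R19: yaz, kiv)
rab  (by R21: tay, tor, yaz)
jom  (by R23: cob, baz, sil)
vex  (by R25: mig, fub)
qux  (by R14: jat, kiv)
zed  (by R15: rab, laz)
tiz  (by R18: zed, zap)
rez  (by R24: vex, wib)
nop  (by R2: rez, jom, qux)
dax  (by R1: tiz, nop)
gax  (by R22: dax, bar)
mup  (by R3: gax, baz)
foo  (by R12: mup, baz)

Yes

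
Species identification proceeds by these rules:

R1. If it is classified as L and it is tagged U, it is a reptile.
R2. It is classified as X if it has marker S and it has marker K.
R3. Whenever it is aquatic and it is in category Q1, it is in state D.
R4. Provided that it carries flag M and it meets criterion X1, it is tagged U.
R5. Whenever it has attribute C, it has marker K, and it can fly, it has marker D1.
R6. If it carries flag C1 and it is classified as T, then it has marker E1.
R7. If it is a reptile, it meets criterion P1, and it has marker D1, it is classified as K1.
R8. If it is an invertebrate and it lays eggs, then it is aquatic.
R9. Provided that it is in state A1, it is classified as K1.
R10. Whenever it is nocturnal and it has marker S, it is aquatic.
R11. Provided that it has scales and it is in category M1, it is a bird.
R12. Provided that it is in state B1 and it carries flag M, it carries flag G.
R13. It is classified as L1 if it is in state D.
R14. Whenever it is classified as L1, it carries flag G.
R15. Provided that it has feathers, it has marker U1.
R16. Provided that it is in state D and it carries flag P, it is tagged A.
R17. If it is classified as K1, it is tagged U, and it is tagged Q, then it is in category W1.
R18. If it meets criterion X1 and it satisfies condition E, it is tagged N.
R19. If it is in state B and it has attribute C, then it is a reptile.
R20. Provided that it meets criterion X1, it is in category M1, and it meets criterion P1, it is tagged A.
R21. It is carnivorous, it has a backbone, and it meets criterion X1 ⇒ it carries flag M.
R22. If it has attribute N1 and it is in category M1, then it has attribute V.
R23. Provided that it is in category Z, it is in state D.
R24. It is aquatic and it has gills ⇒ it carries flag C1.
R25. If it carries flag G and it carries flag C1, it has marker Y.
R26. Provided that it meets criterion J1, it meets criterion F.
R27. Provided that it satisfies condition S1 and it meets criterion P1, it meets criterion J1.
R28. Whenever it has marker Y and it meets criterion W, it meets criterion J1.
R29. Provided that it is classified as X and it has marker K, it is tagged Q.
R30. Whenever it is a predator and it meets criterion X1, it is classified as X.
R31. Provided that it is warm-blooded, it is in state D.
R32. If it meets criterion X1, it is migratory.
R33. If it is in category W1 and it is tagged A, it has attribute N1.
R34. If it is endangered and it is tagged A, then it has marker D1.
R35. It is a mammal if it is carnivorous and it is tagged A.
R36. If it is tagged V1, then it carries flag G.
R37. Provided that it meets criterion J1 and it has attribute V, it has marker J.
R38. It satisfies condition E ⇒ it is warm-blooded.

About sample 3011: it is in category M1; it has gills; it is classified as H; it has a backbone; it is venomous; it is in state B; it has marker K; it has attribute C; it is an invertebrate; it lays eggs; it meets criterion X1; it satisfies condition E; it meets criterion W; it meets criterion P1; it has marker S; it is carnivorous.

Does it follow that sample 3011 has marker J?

Forward chaining from the given facts derives: is classified as X, is aquatic, is tagged N, is a reptile, is tagged A, carries flag M, carries flag C1, is tagged Q, is migratory, is a mammal, is warm-blooded, is tagged U, is in state D, is classified as L1, carries flag G, has marker Y, meets criterion J1, meets criterion F.
The only rule concluding "it has marker J" is R37, which needs "it has attribute V"; that is never established.

No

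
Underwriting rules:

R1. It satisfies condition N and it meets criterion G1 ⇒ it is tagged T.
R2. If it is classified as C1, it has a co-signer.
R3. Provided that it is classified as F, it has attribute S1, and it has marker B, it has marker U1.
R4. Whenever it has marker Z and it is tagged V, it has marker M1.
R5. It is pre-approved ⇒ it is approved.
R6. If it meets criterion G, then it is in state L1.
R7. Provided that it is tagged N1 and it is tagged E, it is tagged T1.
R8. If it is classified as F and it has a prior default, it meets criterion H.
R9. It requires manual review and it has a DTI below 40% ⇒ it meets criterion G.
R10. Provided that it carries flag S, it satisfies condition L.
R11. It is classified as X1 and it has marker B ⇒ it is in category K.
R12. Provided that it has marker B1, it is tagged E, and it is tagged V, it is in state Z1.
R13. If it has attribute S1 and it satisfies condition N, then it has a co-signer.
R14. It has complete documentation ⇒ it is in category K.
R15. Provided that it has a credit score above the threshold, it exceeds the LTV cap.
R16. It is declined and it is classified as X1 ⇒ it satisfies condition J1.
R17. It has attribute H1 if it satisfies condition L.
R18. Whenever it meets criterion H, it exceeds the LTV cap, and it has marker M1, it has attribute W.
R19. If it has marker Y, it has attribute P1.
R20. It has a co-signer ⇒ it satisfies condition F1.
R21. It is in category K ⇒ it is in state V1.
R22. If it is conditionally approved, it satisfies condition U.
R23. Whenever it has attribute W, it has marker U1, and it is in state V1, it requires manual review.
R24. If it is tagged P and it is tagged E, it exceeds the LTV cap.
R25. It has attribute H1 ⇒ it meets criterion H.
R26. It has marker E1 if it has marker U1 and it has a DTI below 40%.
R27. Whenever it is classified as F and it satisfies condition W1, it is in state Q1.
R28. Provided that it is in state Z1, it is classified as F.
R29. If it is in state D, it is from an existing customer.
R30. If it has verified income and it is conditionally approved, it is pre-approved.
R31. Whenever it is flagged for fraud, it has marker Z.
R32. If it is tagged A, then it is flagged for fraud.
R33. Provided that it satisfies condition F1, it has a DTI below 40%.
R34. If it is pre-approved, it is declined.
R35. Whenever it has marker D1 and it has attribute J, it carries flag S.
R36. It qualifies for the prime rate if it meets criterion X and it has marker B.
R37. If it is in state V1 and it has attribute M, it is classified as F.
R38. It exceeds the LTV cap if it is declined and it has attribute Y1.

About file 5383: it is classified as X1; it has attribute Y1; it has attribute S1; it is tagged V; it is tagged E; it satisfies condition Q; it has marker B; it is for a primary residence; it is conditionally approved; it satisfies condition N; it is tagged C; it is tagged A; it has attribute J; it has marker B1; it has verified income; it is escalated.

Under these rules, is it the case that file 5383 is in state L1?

No

Forward chaining from the given facts derives: is in category K, is in state Z1, has a co-signer, satisfies condition F1, is in state V1, satisfies condition U, is classified as F, is pre-approved, is flagged for fraud, has a DTI below 40%, is declined, exceeds the LTV cap, has marker U1, is approved, satisfies condition J1, has marker E1, has marker Z, has marker M1.
The only rule concluding "it is in state L1" is R6, which needs "it meets criterion G"; that is never established.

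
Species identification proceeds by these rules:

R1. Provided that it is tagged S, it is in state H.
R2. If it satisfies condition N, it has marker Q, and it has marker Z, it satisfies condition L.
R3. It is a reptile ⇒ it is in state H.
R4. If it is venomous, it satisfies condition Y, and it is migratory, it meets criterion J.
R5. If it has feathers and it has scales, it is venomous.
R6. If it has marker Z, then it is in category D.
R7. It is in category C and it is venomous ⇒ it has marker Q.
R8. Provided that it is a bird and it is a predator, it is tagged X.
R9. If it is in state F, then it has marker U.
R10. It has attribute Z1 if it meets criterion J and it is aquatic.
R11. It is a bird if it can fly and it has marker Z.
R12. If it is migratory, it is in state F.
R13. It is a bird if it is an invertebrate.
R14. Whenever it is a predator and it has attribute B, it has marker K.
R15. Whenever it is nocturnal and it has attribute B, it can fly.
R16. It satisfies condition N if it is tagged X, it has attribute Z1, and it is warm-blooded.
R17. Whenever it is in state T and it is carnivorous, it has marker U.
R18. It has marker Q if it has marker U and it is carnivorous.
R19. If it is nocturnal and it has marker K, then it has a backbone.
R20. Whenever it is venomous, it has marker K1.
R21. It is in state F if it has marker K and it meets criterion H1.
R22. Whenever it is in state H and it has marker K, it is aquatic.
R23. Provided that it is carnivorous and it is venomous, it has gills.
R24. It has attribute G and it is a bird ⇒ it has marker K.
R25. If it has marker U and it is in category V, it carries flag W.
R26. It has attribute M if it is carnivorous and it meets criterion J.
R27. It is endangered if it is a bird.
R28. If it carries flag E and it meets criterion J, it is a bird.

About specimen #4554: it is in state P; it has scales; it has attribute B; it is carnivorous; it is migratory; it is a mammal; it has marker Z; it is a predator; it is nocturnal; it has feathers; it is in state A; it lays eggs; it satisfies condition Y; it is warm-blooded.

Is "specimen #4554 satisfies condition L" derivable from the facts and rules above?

Forward chaining from the given facts derives: is venomous, is in category D, is in state F, has marker K, can fly, has a backbone, has marker K1, has gills, meets criterion J, has marker U, is a bird, has marker Q, has attribute M, is endangered, is tagged X.
The only rule concluding "it satisfies condition L" is R2, which needs "it satisfies condition N"; that is never established.

No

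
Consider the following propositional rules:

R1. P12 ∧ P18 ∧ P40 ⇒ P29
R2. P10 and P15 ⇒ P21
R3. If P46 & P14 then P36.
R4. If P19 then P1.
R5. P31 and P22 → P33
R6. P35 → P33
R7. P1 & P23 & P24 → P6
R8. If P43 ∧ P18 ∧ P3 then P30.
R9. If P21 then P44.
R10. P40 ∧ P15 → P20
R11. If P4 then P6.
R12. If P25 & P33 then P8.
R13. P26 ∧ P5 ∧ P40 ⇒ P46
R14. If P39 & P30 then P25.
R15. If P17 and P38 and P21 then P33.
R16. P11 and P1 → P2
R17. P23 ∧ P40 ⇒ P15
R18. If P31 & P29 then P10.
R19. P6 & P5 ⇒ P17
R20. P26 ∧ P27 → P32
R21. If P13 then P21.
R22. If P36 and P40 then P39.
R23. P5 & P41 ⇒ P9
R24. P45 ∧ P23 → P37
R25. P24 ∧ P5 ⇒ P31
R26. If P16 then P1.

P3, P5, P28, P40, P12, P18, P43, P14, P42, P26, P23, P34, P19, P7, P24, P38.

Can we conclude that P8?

Yes

P29  (by R1: P12, P18, P40)
P1  (by R4: P19)
P6  (by R7: P1, P23, P24)
P30  (by R8: P43, P18, P3)
P46  (by R13: P26, P5, P40)
P15  (by R17: P23, P40)
P17  (by R19: P6, P5)
P31  (by R25: P24, P5)
P36  (by R3: P46, P14)
P10  (by R18: P31, P29)
P39  (by R22: P36, P40)
P21  (by R2: P10, P15)
P25  (by R14: P39, P30)
P33  (by R15: P17, P38, P21)
P8  (by R12: P25, P33)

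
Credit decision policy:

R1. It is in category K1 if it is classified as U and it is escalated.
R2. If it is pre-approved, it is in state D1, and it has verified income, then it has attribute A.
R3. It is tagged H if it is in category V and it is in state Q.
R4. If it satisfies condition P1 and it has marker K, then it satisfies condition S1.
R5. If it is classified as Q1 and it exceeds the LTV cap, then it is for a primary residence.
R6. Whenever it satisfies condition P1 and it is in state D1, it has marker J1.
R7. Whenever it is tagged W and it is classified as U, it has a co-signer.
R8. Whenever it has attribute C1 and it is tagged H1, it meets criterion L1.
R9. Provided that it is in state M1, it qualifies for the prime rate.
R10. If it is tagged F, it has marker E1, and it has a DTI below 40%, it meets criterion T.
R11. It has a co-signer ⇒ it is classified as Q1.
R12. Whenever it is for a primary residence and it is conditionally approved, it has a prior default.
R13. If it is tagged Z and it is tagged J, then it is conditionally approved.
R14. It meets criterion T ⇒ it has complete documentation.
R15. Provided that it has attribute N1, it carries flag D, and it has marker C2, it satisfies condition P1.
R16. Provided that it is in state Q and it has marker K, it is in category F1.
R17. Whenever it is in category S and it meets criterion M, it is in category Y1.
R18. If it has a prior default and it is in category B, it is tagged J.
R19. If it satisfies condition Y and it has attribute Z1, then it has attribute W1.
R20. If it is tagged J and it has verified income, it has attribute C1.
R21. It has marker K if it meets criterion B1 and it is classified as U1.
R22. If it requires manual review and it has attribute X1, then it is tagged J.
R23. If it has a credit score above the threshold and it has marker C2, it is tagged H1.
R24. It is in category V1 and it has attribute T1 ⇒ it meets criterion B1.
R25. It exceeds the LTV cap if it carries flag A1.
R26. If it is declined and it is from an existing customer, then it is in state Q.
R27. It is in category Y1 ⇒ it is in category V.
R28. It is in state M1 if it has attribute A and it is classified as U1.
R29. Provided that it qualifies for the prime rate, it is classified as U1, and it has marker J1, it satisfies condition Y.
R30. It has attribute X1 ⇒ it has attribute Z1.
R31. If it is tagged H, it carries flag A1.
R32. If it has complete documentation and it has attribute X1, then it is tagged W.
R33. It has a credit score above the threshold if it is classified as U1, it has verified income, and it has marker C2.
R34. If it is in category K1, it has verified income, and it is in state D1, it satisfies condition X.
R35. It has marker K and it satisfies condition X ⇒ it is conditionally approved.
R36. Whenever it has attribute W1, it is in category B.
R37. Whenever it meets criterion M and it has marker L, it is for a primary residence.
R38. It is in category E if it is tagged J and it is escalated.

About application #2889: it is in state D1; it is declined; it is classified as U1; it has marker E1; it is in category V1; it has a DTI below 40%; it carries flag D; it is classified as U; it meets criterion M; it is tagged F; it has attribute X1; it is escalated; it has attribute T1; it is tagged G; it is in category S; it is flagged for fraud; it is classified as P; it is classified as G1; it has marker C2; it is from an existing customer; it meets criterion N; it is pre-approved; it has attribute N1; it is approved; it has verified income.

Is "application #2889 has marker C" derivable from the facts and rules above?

No

Forward chaining from the given facts derives: is in category K1, has attribute A, meets criterion T, has complete documentation, satisfies condition P1, is in category Y1, meets criterion B1, is in state Q, is in category V, is in state M1, has attribute Z1, is tagged W, has a credit score above the threshold, satisfies condition X, is tagged H, has marker J1, has a co-signer, qualifies for the prime rate, is classified as Q1, has marker K, is tagged H1, satisfies condition Y, carries flag A1, is conditionally approved, satisfies condition S1, is in category F1, has attribute W1, exceeds the LTV cap, is in category B, is for a primary residence, has a prior default, is tagged J, has attribute C1, is in category E, meets criterion L1.
No rule has "it has marker C" as its conclusion, and it is not among the given facts.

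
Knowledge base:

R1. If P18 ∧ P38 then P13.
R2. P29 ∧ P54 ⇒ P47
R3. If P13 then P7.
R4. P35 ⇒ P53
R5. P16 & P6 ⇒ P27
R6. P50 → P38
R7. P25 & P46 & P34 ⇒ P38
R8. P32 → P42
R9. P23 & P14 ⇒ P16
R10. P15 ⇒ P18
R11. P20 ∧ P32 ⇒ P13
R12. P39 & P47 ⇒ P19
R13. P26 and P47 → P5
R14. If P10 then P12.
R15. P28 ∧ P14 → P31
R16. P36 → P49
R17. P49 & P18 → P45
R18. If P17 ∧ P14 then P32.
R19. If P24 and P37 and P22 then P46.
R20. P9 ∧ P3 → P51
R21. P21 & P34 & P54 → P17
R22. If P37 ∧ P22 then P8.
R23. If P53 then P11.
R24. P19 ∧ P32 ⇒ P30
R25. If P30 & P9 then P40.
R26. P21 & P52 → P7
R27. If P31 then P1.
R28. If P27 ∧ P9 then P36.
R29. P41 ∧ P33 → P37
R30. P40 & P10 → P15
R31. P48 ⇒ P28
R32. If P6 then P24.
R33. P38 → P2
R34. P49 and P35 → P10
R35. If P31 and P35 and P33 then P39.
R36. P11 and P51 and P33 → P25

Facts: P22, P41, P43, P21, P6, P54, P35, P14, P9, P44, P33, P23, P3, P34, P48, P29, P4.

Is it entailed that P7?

P47  (by R2: P29, P54)
P53  (by R4: P35)
P16  (by R9: P23, P14)
P51  (by R20: P9, P3)
P17  (by R21: P21, P34, P54)
P11  (by R23: P53)
P37  (by R29: P41, P33)
P28  (by R31: P48)
P24  (by R32: P6)
P25  (by R36: P11, P51, P33)
P27  (by R5: P16, P6)
P31  (by R15: P28, P14)
P32  (by R18: P17, P14)
P46  (by R19: P24, P37, P22)
P36  (by R28: P27, P9)
P39  (by R35: P31, P35, P33)
P38  (by R7: P25, P46, P34)
P19  (by R12: P39, P47)
P49  (by R16: P36)
P30  (by R24: P19, P32)
P40  (by R25: P30, P9)
P10  (by R34: P49, P35)
P15  (by R30: P40, P10)
P18  (by R10: P15)
P13  (by R1: P18, P38)
P7  (by R3: P13)

Yes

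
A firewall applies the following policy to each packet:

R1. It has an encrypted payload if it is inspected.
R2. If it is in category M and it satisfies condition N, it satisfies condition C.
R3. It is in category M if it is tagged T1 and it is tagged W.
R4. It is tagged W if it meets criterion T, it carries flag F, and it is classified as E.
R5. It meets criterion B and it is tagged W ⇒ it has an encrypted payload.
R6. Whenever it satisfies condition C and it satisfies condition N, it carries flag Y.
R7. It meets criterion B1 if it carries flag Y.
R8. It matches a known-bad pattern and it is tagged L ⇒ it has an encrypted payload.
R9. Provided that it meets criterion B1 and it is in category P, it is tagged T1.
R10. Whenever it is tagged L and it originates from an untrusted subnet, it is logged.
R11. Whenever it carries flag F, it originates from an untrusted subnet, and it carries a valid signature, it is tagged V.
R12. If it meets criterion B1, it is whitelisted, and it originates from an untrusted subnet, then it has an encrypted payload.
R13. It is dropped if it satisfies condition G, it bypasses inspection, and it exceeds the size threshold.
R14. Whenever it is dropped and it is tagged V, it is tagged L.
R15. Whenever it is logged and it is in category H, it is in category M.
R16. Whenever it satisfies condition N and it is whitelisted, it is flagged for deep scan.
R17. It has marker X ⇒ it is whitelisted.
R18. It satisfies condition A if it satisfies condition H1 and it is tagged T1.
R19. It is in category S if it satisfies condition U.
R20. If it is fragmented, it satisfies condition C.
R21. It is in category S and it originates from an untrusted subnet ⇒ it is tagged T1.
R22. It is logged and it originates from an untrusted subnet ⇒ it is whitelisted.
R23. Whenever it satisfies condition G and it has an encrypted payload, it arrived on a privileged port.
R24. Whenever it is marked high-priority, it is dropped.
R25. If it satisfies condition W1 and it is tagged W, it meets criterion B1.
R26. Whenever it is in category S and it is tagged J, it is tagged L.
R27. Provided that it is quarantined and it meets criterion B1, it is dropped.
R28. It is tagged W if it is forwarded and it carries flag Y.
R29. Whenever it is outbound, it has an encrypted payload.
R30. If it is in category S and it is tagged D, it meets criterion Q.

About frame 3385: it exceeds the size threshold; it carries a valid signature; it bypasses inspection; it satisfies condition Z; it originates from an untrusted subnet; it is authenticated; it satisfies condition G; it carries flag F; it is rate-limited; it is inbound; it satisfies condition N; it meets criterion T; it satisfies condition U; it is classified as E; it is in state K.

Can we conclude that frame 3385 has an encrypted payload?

By R4 (it meets criterion T, it carries flag F, it is classified as E): it is tagged W.
By R11 (it carries flag F, it originates from an untrusted subnet, it carries a valid signature): it is tagged V.
By R13 (it satisfies condition G, it bypasses inspection, it exceeds the size threshold): it is dropped.
By R14 (it is dropped, it is tagged V): it is tagged L.
By R19 (it satisfies condition U): it is in category S.
By R21 (it is in category S, it originates from an untrusted subnet): it is tagged T1.
By R3 (it is tagged T1, it is tagged W): it is in category M.
By R10 (it is tagged L, it originates from an untrusted subnet): it is logged.
By R22 (it is logged, it originates from an untrusted subnet): it is whitelisted.
By R2 (it is in category M, it satisfies condition N): it satisfies condition C.
By R6 (it satisfies condition C, it satisfies condition N): it carries flag Y.
By R7 (it carries flag Y): it meets criterion B1.
By R12 (it meets criterion B1, it is whitelisted, it originates from an untrusted subnet): it has an encrypted payload.

Yes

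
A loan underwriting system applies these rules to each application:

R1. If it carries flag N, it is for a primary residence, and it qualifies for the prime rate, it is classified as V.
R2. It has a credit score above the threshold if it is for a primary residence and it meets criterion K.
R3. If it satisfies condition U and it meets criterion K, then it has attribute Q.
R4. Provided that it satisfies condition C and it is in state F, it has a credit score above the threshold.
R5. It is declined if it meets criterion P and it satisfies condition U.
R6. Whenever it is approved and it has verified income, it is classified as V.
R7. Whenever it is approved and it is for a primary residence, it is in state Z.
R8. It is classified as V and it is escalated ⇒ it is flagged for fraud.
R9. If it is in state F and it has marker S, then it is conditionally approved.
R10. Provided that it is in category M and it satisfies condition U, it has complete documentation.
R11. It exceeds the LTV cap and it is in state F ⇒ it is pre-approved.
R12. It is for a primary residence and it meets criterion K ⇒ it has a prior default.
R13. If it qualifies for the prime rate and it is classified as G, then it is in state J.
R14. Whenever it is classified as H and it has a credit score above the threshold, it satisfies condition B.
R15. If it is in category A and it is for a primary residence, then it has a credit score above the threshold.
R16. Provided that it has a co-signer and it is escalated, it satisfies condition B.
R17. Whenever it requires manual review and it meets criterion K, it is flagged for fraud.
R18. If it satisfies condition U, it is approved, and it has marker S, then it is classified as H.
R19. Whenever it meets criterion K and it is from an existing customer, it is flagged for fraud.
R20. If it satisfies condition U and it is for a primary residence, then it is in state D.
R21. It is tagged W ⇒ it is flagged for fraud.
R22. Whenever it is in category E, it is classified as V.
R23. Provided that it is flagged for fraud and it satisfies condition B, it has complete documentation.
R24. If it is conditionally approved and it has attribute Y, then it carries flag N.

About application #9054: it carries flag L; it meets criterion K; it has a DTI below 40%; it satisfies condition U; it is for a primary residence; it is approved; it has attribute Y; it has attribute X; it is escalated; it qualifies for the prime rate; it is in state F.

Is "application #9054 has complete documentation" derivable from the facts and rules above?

No

Forward chaining from the given facts derives: has a credit score above the threshold, has attribute Q, is in state Z, has a prior default, is in state D.
Rules concluding "it has complete documentation": R10 needs "it is in category M"; R23 needs "it is flagged for fraud" — none of these are established.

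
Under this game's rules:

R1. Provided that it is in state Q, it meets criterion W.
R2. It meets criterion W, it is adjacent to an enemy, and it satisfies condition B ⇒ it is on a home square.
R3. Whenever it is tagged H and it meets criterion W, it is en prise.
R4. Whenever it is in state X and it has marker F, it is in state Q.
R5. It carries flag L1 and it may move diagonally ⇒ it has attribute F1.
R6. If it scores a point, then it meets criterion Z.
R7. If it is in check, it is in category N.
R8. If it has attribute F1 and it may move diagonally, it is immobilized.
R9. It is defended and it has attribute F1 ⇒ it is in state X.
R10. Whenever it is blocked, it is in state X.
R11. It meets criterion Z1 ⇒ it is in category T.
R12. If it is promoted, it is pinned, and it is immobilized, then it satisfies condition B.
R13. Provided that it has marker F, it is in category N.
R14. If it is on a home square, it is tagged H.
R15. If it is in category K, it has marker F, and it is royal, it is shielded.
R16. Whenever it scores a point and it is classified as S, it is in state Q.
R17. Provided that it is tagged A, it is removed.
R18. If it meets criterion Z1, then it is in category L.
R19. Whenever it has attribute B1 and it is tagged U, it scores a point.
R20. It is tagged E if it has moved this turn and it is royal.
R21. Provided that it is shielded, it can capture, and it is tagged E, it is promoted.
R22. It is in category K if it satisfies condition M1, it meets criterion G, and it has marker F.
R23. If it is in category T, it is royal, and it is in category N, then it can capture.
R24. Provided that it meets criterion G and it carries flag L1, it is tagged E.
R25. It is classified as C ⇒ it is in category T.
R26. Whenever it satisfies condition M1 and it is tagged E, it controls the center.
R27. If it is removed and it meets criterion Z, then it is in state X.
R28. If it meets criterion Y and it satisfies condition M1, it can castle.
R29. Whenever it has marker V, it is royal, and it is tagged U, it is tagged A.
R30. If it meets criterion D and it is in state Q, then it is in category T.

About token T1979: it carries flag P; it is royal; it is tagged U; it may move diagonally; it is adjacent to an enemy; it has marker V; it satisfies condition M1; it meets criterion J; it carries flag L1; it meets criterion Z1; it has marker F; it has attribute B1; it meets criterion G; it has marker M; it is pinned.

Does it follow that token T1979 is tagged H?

By R5 (it carries flag L1, it may move diagonally): it has attribute F1.
By R8 (it has attribute F1, it may move diagonally): it is immobilized.
By R11 (it meets criterion Z1): it is in category T.
By R13 (it has marker F): it is in category N.
By R19 (it has attribute B1, it is tagged U): it scores a point.
By R22 (it satisfies condition M1, it meets criterion G, it has marker F): it is in category K.
By R23 (it is in category T, it is royal, it is in category N): it can capture.
By R24 (it meets criterion G, it carries flag L1): it is tagged E.
By R29 (it has marker V, it is royal, it is tagged U): it is tagged A.
By R6 (it scores a point): it meets criterion Z.
By R15 (it is in category K, it has marker F, it is royal): it is shielded.
By R17 (it is tagged A): it is removed.
By R21 (it is shielded, it can capture, it is tagged E): it is promoted.
By R27 (it is removed, it meets criterion Z): it is in state X.
By R4 (it is in state X, it has marker F): it is in state Q.
By R12 (it is promoted, it is pinned, it is immobilized): it satisfies condition B.
By R1 (it is in state Q): it meets criterion W.
By R2 (it meets criterion W, it is adjacent to an enemy, it satisfies condition B): it is on a home square.
By R14 (it is on a home square): it is tagged H.

Yes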